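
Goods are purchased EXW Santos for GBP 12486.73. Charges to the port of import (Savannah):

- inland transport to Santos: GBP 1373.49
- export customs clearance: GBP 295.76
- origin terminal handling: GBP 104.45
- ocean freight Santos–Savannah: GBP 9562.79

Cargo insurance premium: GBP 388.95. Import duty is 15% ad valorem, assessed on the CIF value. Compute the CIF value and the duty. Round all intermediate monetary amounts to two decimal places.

CIF value: GBP 24212.17; import duty: GBP 3631.83

CIF = EXW price + pre-shipment costs + freight + insurance
CIF = 12486.73 + 1373.49 + 295.76 + 104.45 + 9562.79 + 388.95 = 24212.17
Import duty = 24212.17 × 15% = 3631.83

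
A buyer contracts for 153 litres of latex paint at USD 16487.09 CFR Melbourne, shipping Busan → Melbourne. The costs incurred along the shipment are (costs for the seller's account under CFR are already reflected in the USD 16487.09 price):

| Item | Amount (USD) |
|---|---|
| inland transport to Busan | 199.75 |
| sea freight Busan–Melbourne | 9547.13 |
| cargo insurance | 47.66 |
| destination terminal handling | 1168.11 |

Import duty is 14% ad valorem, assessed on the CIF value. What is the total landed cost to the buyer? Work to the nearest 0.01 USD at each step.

Total landed cost: USD 20017.73

CFR: the seller pays costs through ocean freight to the destination port, but not insurance.
Already in the invoice (seller's account under CFR): inland to port, freight — exclude.
CIF value = CFR price + insurance = 16487.09 + 47.66 = 16534.75
Import duty = 16534.75 × 14% = 2314.87
Buyer bears: insurance 47.66 + destination terminal 1168.11 + duty 2314.87 = 3530.64
Landed cost = invoice 16487.09 + 3530.64 = 20017.73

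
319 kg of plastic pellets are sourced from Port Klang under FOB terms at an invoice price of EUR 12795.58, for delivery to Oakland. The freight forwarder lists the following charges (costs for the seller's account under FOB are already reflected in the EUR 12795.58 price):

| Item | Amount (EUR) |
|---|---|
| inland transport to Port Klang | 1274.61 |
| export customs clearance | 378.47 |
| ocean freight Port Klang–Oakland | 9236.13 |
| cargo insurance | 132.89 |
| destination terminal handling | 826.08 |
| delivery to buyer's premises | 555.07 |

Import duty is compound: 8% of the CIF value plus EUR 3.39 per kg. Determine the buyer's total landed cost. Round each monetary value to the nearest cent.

FOB: the seller bears costs until goods are on board at the origin port; the buyer bears freight, insurance and all costs thereafter.
Already in the invoice (seller's account under FOB): inland to port, export clearance — exclude.
CIF value = FOB price + freight + insurance = 12795.58 + 9236.13 + 132.89 = 22164.60
Ad valorem component: 22164.60 × 8% = 1773.17
Specific component: 319 × 3.39 = 1081.41
Import duty = 1773.17 + 1081.41 = 2854.58
Buyer bears: freight 9236.13 + insurance 132.89 + destination terminal 826.08 + delivery 555.07 + duty 2854.58 = 13604.75
Landed cost = invoice 12795.58 + 13604.75 = 26400.33

Total landed cost: EUR 26400.33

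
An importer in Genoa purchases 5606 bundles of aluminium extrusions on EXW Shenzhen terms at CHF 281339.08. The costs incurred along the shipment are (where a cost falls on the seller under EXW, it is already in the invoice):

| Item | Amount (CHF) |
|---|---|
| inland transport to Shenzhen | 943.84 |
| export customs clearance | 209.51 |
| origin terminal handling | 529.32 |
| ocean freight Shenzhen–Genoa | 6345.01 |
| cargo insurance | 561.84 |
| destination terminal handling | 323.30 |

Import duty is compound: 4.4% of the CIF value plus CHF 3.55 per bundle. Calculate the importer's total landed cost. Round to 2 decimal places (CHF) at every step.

Total landed cost: CHF 322910.06

EXW: the seller makes goods available at their premises; the buyer bears all onward costs.
CIF value = EXW price + inland to port + export clearance + origin terminal + freight + insurance = 281339.08 + 943.84 + 209.51 + 529.32 + 6345.01 + 561.84 = 289928.60
Ad valorem component: 289928.60 × 4.4% = 12756.86
Specific component: 5606 × 3.55 = 19901.30
Import duty = 12756.86 + 19901.30 = 32658.16
Buyer bears: inland to port 943.84 + export clearance 209.51 + origin terminal 529.32 + freight 6345.01 + insurance 561.84 + destination terminal 323.30 + duty 32658.16 = 41570.98
Landed cost = invoice 281339.08 + 41570.98 = 322910.06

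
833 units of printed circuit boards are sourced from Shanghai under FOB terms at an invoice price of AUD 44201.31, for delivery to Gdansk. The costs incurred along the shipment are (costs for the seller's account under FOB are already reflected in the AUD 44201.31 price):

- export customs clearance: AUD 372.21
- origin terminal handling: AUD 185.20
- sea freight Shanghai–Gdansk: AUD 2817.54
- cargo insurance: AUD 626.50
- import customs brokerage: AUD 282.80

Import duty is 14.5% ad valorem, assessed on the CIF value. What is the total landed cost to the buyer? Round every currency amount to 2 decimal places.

FOB: the seller bears costs until goods are on board at the origin port; the buyer bears freight, insurance and all costs thereafter.
Already in the invoice (seller's account under FOB): export clearance, origin terminal — exclude.
CIF value = FOB price + freight + insurance = 44201.31 + 2817.54 + 626.50 = 47645.35
Import duty = 47645.35 × 14.5% = 6908.58
Buyer bears: freight 2817.54 + insurance 626.50 + brokerage 282.80 + duty 6908.58 = 10635.42
Landed cost = invoice 44201.31 + 10635.42 = 54836.73

Total landed cost: AUD 54836.73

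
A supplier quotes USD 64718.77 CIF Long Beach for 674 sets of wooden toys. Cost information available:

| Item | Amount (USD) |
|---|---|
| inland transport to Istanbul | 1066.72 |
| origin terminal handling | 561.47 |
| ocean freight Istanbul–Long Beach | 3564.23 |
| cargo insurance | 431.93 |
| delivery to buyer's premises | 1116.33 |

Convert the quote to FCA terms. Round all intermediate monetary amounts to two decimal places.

Not relevant to the conversion: inland to port — on the seller under both CIF and FCA; already in the CIF price and stays in the FCA price. delivery — on the buyer under both terms; not part of either seller's price.
From CIF to FCA, the seller no longer bears: origin terminal, freight, insurance.
FCA price = 64718.77 − 561.47 − 3564.23 − 431.93 = 60161.14

FCA price: USD 60161.14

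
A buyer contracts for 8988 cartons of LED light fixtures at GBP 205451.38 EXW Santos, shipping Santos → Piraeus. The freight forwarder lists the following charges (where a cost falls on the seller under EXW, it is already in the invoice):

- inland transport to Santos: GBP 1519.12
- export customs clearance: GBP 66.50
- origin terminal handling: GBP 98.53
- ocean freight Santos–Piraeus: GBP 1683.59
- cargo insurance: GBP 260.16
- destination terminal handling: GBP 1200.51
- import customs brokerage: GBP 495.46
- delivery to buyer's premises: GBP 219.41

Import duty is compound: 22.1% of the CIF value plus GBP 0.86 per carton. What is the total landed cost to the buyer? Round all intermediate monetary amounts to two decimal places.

EXW: the seller makes goods available at their premises; the buyer bears all onward costs.
CIF value = EXW price + inland to port + export clearance + origin terminal + freight + insurance = 205451.38 + 1519.12 + 66.50 + 98.53 + 1683.59 + 260.16 = 209079.28
Ad valorem component: 209079.28 × 22.1% = 46206.52
Specific component: 8988 × 0.86 = 7729.68
Import duty = 46206.52 + 7729.68 = 53936.20
Buyer bears: inland to port 1519.12 + export clearance 66.50 + origin terminal 98.53 + freight 1683.59 + insurance 260.16 + destination terminal 1200.51 + brokerage 495.46 + delivery 219.41 + duty 53936.20 = 59479.48
Landed cost = invoice 205451.38 + 59479.48 = 264930.86

Total landed cost: GBP 264930.86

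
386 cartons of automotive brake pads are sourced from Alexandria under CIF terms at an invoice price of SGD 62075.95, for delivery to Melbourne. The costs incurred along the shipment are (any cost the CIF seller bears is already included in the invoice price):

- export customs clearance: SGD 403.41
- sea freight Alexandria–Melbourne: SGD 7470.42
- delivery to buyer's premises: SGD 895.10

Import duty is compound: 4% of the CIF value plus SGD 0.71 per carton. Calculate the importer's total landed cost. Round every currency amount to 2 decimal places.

Total landed cost: SGD 65728.15

CIF: the seller pays costs through ocean freight and marine insurance to the destination port.
Already in the invoice (seller's account under CIF): export clearance, freight — exclude.
The CIF price already equals the CIF value: 62075.95
Ad valorem component: 62075.95 × 4% = 2483.04
Specific component: 386 × 0.71 = 274.06
Import duty = 2483.04 + 274.06 = 2757.10
Buyer bears: delivery 895.10 + duty 2757.10 = 3652.20
Landed cost = invoice 62075.95 + 3652.20 = 65728.15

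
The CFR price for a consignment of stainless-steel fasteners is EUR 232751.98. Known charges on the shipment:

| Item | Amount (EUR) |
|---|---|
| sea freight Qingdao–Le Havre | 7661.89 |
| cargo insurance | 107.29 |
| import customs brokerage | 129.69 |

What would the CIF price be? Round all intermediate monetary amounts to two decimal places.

CIF price: EUR 232859.27

Not relevant to the conversion: freight — on the seller under both CFR and CIF; already in the CFR price and stays in the CIF price. brokerage — on the buyer under both terms; not part of either seller's price.
From CFR to CIF, the seller additionally bears: insurance.
CIF price = 232751.98 + 107.29 = 232859.27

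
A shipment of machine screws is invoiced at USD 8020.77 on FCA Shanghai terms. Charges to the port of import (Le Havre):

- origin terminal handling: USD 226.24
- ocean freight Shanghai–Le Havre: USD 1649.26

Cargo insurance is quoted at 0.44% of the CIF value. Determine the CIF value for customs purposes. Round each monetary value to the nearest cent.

CIF value: USD 9940.01

Let C be the CIF value. C = FCA price + pre-shipment costs + freight + 0.44% × C
C − 0.44% × C = 8020.77 + 226.24 + 1649.26
0.9956 × C = 9896.27
C = 9896.27 / 0.9956 = 9940.01
Insurance premium = 0.44% × 9940.01 = 43.74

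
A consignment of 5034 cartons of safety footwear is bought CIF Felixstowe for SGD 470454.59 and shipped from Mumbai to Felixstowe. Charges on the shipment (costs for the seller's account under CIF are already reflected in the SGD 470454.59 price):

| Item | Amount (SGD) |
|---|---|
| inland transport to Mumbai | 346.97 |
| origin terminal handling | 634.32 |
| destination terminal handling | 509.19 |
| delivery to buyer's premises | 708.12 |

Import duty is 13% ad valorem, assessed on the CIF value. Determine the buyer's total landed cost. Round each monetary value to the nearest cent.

Total landed cost: SGD 532831.00

CIF: the seller pays costs through ocean freight and marine insurance to the destination port.
Already in the invoice (seller's account under CIF): inland to port, origin terminal — exclude.
The CIF price already equals the CIF value: 470454.59
Import duty = 470454.59 × 13% = 61159.10
Buyer bears: destination terminal 509.19 + delivery 708.12 + duty 61159.10 = 62376.41
Landed cost = invoice 470454.59 + 62376.41 = 532831.00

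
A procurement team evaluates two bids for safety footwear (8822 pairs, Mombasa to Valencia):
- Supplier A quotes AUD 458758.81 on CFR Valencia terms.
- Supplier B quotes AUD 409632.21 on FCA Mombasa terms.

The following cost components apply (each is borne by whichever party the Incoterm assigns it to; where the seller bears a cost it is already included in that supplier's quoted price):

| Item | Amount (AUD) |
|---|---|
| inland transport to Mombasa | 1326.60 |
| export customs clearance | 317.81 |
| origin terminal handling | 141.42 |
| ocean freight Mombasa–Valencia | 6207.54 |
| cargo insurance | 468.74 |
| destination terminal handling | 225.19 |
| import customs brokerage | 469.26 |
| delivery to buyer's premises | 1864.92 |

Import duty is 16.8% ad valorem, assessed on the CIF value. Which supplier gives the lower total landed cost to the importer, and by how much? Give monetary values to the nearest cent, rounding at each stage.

Supplier B is cheaper by AUD 49964.29

Supplier A (CFR):
CIF value = CFR price + insurance = 458758.81 + 468.74 = 459227.55
Import duty = 459227.55 × 16.8% = 77150.23
Buyer bears (A): 468.74 + 225.19 + 469.26 + 1864.92 = 3028.11
Landed cost (A) = invoice 458758.81 + 3028.11 + duty 77150.23 = 538937.15
Supplier B (FCA):
CIF value = FCA price + origin terminal + freight + insurance = 409632.21 + 141.42 + 6207.54 + 468.74 = 416449.91
Import duty = 416449.91 × 16.8% = 69963.58
Buyer bears (B): 141.42 + 6207.54 + 468.74 + 225.19 + 469.26 + 1864.92 = 9377.07
Landed cost (B) = invoice 409632.21 + 9377.07 + duty 69963.58 = 488972.86
Difference = |538937.15 − 488972.86| = 49964.29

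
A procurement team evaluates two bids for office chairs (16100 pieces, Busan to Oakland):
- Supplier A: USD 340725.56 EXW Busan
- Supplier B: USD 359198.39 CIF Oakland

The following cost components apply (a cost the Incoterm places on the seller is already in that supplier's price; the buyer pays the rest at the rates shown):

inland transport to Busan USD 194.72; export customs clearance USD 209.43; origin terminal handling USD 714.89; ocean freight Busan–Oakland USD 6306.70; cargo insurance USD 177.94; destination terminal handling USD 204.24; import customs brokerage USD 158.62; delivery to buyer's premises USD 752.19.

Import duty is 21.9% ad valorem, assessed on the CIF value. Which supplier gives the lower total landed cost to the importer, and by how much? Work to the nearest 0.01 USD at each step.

Supplier A is cheaper by USD 13249.50

Supplier A (EXW):
CIF value = EXW price + inland to port + export clearance + origin terminal + freight + insurance = 340725.56 + 194.72 + 209.43 + 714.89 + 6306.70 + 177.94 = 348329.24
Import duty = 348329.24 × 21.9% = 76284.10
Buyer bears (A): 194.72 + 209.43 + 714.89 + 6306.70 + 177.94 + 204.24 + 158.62 + 752.19 = 8718.73
Landed cost (A) = invoice 340725.56 + 8718.73 + duty 76284.10 = 425728.39
Supplier B (CIF):
The CIF price already equals the CIF value: 359198.39
Import duty = 359198.39 × 21.9% = 78664.45
Buyer bears (B): 204.24 + 158.62 + 752.19 = 1115.05
Landed cost (B) = invoice 359198.39 + 1115.05 + duty 78664.45 = 438977.89
Difference = |425728.39 − 438977.89| = 13249.50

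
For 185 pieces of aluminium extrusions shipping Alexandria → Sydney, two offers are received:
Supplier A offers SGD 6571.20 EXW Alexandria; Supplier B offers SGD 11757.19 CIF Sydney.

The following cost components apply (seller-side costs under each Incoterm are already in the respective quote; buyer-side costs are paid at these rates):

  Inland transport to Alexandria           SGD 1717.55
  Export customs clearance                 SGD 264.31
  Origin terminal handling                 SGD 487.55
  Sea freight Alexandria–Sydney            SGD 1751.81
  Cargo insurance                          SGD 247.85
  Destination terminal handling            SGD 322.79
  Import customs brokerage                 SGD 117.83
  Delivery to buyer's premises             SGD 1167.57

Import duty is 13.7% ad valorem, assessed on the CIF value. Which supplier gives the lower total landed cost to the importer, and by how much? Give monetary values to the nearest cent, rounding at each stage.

Supplier A is cheaper by SGD 815.14

Supplier A (EXW):
CIF value = EXW price + inland to port + export clearance + origin terminal + freight + insurance = 6571.20 + 1717.55 + 264.31 + 487.55 + 1751.81 + 247.85 = 11040.27
Import duty = 11040.27 × 13.7% = 1512.52
Buyer bears (A): 1717.55 + 264.31 + 487.55 + 1751.81 + 247.85 + 322.79 + 117.83 + 1167.57 = 6077.26
Landed cost (A) = invoice 6571.20 + 6077.26 + duty 1512.52 = 14160.98
Supplier B (CIF):
The CIF price already equals the CIF value: 11757.19
Import duty = 11757.19 × 13.7% = 1610.74
Buyer bears (B): 322.79 + 117.83 + 1167.57 = 1608.19
Landed cost (B) = invoice 11757.19 + 1608.19 + duty 1610.74 = 14976.12
Difference = |14160.98 − 14976.12| = 815.14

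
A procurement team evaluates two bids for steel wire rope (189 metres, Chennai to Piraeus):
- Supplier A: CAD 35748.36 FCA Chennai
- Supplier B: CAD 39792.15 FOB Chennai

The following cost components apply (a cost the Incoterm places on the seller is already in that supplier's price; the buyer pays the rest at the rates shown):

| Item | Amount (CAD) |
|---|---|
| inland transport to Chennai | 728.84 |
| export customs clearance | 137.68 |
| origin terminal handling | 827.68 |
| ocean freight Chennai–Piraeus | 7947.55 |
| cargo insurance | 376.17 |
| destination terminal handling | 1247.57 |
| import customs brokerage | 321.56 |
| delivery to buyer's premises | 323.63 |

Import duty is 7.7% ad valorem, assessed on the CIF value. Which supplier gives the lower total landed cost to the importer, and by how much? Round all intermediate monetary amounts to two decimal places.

Supplier A is cheaper by CAD 3463.75

Supplier A (FCA):
CIF value = FCA price + origin terminal + freight + insurance = 35748.36 + 827.68 + 7947.55 + 376.17 = 44899.76
Import duty = 44899.76 × 7.7% = 3457.28
Buyer bears (A): 827.68 + 7947.55 + 376.17 + 1247.57 + 321.56 + 323.63 = 11044.16
Landed cost (A) = invoice 35748.36 + 11044.16 + duty 3457.28 = 50249.80
Supplier B (FOB):
CIF value = FOB price + freight + insurance = 39792.15 + 7947.55 + 376.17 = 48115.87
Import duty = 48115.87 × 7.7% = 3704.92
Buyer bears (B): 7947.55 + 376.17 + 1247.57 + 321.56 + 323.63 = 10216.48
Landed cost (B) = invoice 39792.15 + 10216.48 + duty 3704.92 = 53713.55
Difference = |50249.80 − 53713.55| = 3463.75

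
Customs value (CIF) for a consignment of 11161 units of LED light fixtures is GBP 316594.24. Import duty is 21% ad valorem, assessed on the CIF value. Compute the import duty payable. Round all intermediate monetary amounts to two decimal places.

Import duty: GBP 66484.79

Import duty = 316594.24 × 21% = 66484.79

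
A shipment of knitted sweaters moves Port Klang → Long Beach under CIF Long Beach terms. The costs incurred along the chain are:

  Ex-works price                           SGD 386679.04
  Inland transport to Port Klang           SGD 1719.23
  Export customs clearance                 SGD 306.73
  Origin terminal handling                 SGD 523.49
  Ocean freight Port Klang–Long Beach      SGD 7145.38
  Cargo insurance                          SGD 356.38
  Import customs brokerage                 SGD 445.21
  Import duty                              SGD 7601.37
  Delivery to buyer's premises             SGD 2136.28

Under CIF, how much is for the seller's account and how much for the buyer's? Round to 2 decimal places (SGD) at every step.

CIF: the seller pays costs through ocean freight and marine insurance to the destination port.
Seller's account: goods 386679.04 + inland to port 1719.23 + export clearance 306.73 + origin terminal 523.49 + freight 7145.38 + insurance 356.38 = 396730.25
Buyer's account: brokerage 445.21 + duty 7601.37 + delivery 2136.28 = 10182.86

Seller: SGD 396730.25; buyer: SGD 10182.86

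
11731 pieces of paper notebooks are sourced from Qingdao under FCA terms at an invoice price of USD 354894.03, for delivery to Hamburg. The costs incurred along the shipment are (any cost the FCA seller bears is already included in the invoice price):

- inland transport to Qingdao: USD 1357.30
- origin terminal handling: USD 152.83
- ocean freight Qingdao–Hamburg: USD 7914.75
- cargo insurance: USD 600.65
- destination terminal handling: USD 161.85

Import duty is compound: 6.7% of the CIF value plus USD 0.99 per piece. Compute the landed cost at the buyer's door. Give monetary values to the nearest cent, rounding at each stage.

FCA: the seller delivers export-cleared goods to the carrier; the buyer bears costs from that point.
Already in the invoice (seller's account under FCA): inland to port — exclude.
CIF value = FCA price + origin terminal + freight + insurance = 354894.03 + 152.83 + 7914.75 + 600.65 = 363562.26
Ad valorem component: 363562.26 × 6.7% = 24358.67
Specific component: 11731 × 0.99 = 11613.69
Import duty = 24358.67 + 11613.69 = 35972.36
Buyer bears: origin terminal 152.83 + freight 7914.75 + insurance 600.65 + destination terminal 161.85 + duty 35972.36 = 44802.44
Landed cost = invoice 354894.03 + 44802.44 = 399696.47

Total landed cost: USD 399696.47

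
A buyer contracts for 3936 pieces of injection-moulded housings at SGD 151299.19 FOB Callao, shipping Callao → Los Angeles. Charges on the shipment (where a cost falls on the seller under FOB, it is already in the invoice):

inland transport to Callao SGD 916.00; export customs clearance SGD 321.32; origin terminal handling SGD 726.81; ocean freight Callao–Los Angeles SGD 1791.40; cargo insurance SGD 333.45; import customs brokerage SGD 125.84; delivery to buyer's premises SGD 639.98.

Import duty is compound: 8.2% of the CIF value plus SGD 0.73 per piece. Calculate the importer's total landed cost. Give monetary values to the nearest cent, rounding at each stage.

FOB: the seller bears costs until goods are on board at the origin port; the buyer bears freight, insurance and all costs thereafter.
Already in the invoice (seller's account under FOB): inland to port, export clearance, origin terminal — exclude.
CIF value = FOB price + freight + insurance = 151299.19 + 1791.40 + 333.45 = 153424.04
Ad valorem component: 153424.04 × 8.2% = 12580.77
Specific component: 3936 × 0.73 = 2873.28
Import duty = 12580.77 + 2873.28 = 15454.05
Buyer bears: freight 1791.40 + insurance 333.45 + brokerage 125.84 + delivery 639.98 + duty 15454.05 = 18344.72
Landed cost = invoice 151299.19 + 18344.72 = 169643.91

Total landed cost: SGD 169643.91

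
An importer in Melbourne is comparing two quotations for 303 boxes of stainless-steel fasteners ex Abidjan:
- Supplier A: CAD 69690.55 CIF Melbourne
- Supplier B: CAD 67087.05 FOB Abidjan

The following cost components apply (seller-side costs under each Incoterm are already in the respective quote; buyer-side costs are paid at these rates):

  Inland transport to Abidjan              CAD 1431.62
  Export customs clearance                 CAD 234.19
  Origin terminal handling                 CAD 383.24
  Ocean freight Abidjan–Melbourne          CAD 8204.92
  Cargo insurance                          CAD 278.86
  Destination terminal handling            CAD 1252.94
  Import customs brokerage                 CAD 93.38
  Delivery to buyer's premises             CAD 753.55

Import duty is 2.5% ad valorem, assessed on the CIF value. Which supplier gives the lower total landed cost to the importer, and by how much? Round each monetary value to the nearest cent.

Supplier A (CIF):
The CIF price already equals the CIF value: 69690.55
Import duty = 69690.55 × 2.5% = 1742.26
Buyer bears (A): 1252.94 + 93.38 + 753.55 = 2099.87
Landed cost (A) = invoice 69690.55 + 2099.87 + duty 1742.26 = 73532.68
Supplier B (FOB):
CIF value = FOB price + freight + insurance = 67087.05 + 8204.92 + 278.86 = 75570.83
Import duty = 75570.83 × 2.5% = 1889.27
Buyer bears (B): 8204.92 + 278.86 + 1252.94 + 93.38 + 753.55 = 10583.65
Landed cost (B) = invoice 67087.05 + 10583.65 + duty 1889.27 = 79559.97
Difference = |73532.68 − 79559.97| = 6027.29

Supplier A is cheaper by CAD 6027.29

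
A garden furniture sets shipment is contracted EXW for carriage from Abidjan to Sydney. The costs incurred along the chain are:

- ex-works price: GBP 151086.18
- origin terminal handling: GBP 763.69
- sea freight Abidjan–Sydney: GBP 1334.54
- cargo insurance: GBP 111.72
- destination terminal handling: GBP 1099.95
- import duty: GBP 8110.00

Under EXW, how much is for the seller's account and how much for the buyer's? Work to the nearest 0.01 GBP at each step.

EXW: the seller makes goods available at their premises; the buyer bears all onward costs.
Seller's account: goods 151086.18 = 151086.18
Buyer's account: origin terminal 763.69 + freight 1334.54 + insurance 111.72 + destination terminal 1099.95 + duty 8110.00 = 11419.90

Seller: GBP 151086.18; buyer: GBP 11419.90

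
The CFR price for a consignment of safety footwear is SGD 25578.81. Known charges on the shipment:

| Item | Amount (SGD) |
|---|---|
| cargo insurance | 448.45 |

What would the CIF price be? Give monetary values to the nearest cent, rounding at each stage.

From CFR to CIF, the seller additionally bears: insurance.
CIF price = 25578.81 + 448.45 = 26027.26

CIF price: SGD 26027.26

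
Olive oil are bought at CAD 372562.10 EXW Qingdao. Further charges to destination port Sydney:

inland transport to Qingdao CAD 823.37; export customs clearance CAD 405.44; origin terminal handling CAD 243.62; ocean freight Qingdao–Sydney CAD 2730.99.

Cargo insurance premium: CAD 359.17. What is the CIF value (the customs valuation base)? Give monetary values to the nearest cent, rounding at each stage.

CIF value: CAD 377124.69

CIF = EXW price + pre-shipment costs + freight + insurance
CIF = 372562.10 + 823.37 + 405.44 + 243.62 + 2730.99 + 359.17 = 377124.69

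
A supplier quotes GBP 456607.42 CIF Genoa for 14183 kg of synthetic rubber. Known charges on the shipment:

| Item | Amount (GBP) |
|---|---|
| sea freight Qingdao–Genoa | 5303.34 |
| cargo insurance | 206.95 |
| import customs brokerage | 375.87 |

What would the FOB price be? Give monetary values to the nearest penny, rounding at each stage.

FOB price: GBP 451097.13

Not relevant to the conversion: brokerage — on the buyer under both terms; not part of either seller's price.
From CIF to FOB, the seller no longer bears: freight, insurance.
FOB price = 456607.42 − 5303.34 − 206.95 = 451097.13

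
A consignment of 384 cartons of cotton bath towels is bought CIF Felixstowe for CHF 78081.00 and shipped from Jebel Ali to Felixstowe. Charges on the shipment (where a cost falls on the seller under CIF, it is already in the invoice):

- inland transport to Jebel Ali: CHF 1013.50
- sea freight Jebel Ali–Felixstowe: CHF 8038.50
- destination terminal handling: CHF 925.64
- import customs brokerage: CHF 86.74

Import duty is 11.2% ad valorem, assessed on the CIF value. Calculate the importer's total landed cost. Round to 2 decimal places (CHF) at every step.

Total landed cost: CHF 87838.45

CIF: the seller pays costs through ocean freight and marine insurance to the destination port.
Already in the invoice (seller's account under CIF): inland to port, freight — exclude.
The CIF price already equals the CIF value: 78081.00
Import duty = 78081.00 × 11.2% = 8745.07
Buyer bears: destination terminal 925.64 + brokerage 86.74 + duty 8745.07 = 9757.45
Landed cost = invoice 78081.00 + 9757.45 = 87838.45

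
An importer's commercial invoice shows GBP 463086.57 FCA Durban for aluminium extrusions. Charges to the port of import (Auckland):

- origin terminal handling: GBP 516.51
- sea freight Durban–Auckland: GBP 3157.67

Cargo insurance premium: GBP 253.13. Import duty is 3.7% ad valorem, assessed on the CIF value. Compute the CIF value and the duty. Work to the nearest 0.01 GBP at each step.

CIF = FCA price + pre-shipment costs + freight + insurance
CIF = 463086.57 + 516.51 + 3157.67 + 253.13 = 467013.88
Import duty = 467013.88 × 3.7% = 17279.51

CIF value: GBP 467013.88; import duty: GBP 17279.51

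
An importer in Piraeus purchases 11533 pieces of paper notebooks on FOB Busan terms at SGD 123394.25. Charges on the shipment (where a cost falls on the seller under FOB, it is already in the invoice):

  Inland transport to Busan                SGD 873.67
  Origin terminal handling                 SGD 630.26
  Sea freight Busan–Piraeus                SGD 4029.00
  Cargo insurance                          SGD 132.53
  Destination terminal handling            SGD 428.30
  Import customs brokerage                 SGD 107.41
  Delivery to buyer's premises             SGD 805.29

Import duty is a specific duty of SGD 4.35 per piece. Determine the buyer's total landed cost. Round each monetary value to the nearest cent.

FOB: the seller bears costs until goods are on board at the origin port; the buyer bears freight, insurance and all costs thereafter.
Already in the invoice (seller's account under FOB): inland to port, origin terminal — exclude.
CIF value = FOB price + freight + insurance = 123394.25 + 4029.00 + 132.53 = 127555.78
Import duty = 11533 × 4.35 = 50168.55
Buyer bears: freight 4029.00 + insurance 132.53 + destination terminal 428.30 + brokerage 107.41 + delivery 805.29 + duty 50168.55 = 55671.08
Landed cost = invoice 123394.25 + 55671.08 = 179065.33

Total landed cost: SGD 179065.33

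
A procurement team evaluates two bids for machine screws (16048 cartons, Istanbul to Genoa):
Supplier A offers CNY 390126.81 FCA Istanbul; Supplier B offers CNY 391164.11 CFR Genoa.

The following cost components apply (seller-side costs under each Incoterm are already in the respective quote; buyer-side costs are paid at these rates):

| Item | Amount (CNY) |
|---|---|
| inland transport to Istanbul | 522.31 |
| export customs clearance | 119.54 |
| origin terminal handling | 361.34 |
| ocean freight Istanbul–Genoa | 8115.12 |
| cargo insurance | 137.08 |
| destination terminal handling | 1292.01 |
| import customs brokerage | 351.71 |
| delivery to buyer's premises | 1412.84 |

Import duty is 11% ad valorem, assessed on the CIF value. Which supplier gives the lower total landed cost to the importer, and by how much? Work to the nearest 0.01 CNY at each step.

Supplier B is cheaper by CNY 8257.47

Supplier A (FCA):
CIF value = FCA price + origin terminal + freight + insurance = 390126.81 + 361.34 + 8115.12 + 137.08 = 398740.35
Import duty = 398740.35 × 11% = 43861.44
Buyer bears (A): 361.34 + 8115.12 + 137.08 + 1292.01 + 351.71 + 1412.84 = 11670.10
Landed cost (A) = invoice 390126.81 + 11670.10 + duty 43861.44 = 445658.35
Supplier B (CFR):
CIF value = CFR price + insurance = 391164.11 + 137.08 = 391301.19
Import duty = 391301.19 × 11% = 43043.13
Buyer bears (B): 137.08 + 1292.01 + 351.71 + 1412.84 = 3193.64
Landed cost (B) = invoice 391164.11 + 3193.64 + duty 43043.13 = 437400.88
Difference = |445658.35 − 437400.88| = 8257.47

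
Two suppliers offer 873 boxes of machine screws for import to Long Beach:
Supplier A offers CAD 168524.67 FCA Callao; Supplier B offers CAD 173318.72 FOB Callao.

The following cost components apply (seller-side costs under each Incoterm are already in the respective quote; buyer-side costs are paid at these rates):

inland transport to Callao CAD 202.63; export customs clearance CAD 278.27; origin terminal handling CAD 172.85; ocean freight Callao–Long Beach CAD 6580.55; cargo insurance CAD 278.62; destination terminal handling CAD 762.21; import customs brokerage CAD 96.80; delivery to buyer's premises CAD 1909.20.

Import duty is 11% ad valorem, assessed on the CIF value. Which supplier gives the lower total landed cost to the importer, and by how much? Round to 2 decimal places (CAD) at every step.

Supplier A is cheaper by CAD 5129.53

Supplier A (FCA):
CIF value = FCA price + origin terminal + freight + insurance = 168524.67 + 172.85 + 6580.55 + 278.62 = 175556.69
Import duty = 175556.69 × 11% = 19311.24
Buyer bears (A): 172.85 + 6580.55 + 278.62 + 762.21 + 96.80 + 1909.20 = 9800.23
Landed cost (A) = invoice 168524.67 + 9800.23 + duty 19311.24 = 197636.14
Supplier B (FOB):
CIF value = FOB price + freight + insurance = 173318.72 + 6580.55 + 278.62 = 180177.89
Import duty = 180177.89 × 11% = 19819.57
Buyer bears (B): 6580.55 + 278.62 + 762.21 + 96.80 + 1909.20 = 9627.38
Landed cost (B) = invoice 173318.72 + 9627.38 + duty 19819.57 = 202765.67
Difference = |197636.14 − 202765.67| = 5129.53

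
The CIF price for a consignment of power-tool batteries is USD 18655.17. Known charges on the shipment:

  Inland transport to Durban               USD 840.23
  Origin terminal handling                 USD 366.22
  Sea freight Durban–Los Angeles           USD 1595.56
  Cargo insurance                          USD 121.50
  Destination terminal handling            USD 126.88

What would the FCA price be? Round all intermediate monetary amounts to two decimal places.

Not relevant to the conversion: inland to port — on the seller under both CIF and FCA; already in the CIF price and stays in the FCA price. destination terminal — on the buyer under both terms; not part of either seller's price.
From CIF to FCA, the seller no longer bears: origin terminal, freight, insurance.
FCA price = 18655.17 − 366.22 − 1595.56 − 121.50 = 16571.89

FCA price: USD 16571.89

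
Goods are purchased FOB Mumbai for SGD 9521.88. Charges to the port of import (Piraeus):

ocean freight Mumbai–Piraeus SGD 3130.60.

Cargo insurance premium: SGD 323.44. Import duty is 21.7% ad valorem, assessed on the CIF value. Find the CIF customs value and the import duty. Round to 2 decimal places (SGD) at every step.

CIF value: SGD 12975.92; import duty: SGD 2815.77

CIF = FOB price + freight + insurance
CIF = 9521.88 + 3130.60 + 323.44 = 12975.92
Import duty = 12975.92 × 21.7% = 2815.77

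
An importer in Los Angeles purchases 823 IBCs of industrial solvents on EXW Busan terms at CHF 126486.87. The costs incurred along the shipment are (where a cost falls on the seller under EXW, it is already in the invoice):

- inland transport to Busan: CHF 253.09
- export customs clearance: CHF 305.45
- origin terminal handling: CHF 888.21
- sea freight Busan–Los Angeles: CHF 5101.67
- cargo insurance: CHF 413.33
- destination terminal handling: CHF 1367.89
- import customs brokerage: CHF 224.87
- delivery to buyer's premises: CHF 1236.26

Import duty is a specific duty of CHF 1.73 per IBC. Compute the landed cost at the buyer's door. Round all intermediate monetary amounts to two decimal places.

EXW: the seller makes goods available at their premises; the buyer bears all onward costs.
CIF value = EXW price + inland to port + export clearance + origin terminal + freight + insurance = 126486.87 + 253.09 + 305.45 + 888.21 + 5101.67 + 413.33 = 133448.62
Import duty = 823 × 1.73 = 1423.79
Buyer bears: inland to port 253.09 + export clearance 305.45 + origin terminal 888.21 + freight 5101.67 + insurance 413.33 + destination terminal 1367.89 + brokerage 224.87 + delivery 1236.26 + duty 1423.79 = 11214.56
Landed cost = invoice 126486.87 + 11214.56 = 137701.43

Total landed cost: CHF 137701.43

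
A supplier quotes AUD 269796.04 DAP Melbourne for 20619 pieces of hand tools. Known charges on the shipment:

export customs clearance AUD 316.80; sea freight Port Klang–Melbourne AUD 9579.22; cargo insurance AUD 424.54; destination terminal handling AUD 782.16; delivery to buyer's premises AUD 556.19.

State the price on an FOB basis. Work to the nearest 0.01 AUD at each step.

Not relevant to the conversion: export clearance — on the seller under both DAP and FOB; already in the DAP price and stays in the FOB price.
From DAP to FOB, the seller no longer bears: freight, insurance, destination terminal, delivery.
FOB price = 269796.04 − 9579.22 − 424.54 − 782.16 − 556.19 = 258453.93

FOB price: AUD 258453.93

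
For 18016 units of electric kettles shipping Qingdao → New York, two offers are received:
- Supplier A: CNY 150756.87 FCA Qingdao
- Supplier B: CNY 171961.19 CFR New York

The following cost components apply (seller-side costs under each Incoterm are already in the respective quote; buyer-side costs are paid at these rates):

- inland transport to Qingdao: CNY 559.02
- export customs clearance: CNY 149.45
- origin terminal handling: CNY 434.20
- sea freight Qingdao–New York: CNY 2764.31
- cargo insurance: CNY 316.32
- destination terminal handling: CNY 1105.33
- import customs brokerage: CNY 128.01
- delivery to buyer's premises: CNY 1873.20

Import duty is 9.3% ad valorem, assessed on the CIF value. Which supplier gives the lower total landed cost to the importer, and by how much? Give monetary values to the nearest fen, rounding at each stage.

Supplier A is cheaper by CNY 19680.35

Supplier A (FCA):
CIF value = FCA price + origin terminal + freight + insurance = 150756.87 + 434.20 + 2764.31 + 316.32 = 154271.70
Import duty = 154271.70 × 9.3% = 14347.27
Buyer bears (A): 434.20 + 2764.31 + 316.32 + 1105.33 + 128.01 + 1873.20 = 6621.37
Landed cost (A) = invoice 150756.87 + 6621.37 + duty 14347.27 = 171725.51
Supplier B (CFR):
CIF value = CFR price + insurance = 171961.19 + 316.32 = 172277.51
Import duty = 172277.51 × 9.3% = 16021.81
Buyer bears (B): 316.32 + 1105.33 + 128.01 + 1873.20 = 3422.86
Landed cost (B) = invoice 171961.19 + 3422.86 + duty 16021.81 = 191405.86
Difference = |171725.51 − 191405.86| = 19680.35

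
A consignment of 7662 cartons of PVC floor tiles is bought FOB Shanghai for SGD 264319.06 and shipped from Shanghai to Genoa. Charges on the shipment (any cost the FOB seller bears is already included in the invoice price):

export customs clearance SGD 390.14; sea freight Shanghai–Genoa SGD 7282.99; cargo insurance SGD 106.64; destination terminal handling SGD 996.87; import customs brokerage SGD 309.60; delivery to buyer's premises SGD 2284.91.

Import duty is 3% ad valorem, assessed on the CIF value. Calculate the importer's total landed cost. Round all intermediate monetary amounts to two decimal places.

Total landed cost: SGD 283451.33

FOB: the seller bears costs until goods are on board at the origin port; the buyer bears freight, insurance and all costs thereafter.
Already in the invoice (seller's account under FOB): export clearance — exclude.
CIF value = FOB price + freight + insurance = 264319.06 + 7282.99 + 106.64 = 271708.69
Import duty = 271708.69 × 3% = 8151.26
Buyer bears: freight 7282.99 + insurance 106.64 + destination terminal 996.87 + brokerage 309.60 + delivery 2284.91 + duty 8151.26 = 19132.27
Landed cost = invoice 264319.06 + 19132.27 = 283451.33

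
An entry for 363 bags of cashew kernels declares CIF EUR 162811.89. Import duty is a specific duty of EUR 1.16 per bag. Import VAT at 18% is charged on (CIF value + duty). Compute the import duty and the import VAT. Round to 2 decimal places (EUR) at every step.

Import duty = 363 × 1.16 = 421.08
VAT base = CIF + duty = 162811.89 + 421.08 = 163232.97
Import VAT = 163232.97 × 18% = 29381.93

Import duty: EUR 421.08; import VAT: EUR 29381.93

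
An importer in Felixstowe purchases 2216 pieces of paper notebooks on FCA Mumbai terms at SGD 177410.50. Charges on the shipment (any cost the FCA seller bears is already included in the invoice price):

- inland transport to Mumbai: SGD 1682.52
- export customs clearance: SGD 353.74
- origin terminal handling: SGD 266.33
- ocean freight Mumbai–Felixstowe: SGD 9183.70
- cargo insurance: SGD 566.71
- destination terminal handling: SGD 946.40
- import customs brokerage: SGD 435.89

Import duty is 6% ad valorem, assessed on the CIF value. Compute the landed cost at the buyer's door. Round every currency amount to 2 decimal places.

FCA: the seller delivers export-cleared goods to the carrier; the buyer bears costs from that point.
Already in the invoice (seller's account under FCA): inland to port, export clearance — exclude.
CIF value = FCA price + origin terminal + freight + insurance = 177410.50 + 266.33 + 9183.70 + 566.71 = 187427.24
Import duty = 187427.24 × 6% = 11245.63
Buyer bears: origin terminal 266.33 + freight 9183.70 + insurance 566.71 + destination terminal 946.40 + brokerage 435.89 + duty 11245.63 = 22644.66
Landed cost = invoice 177410.50 + 22644.66 = 200055.16

Total landed cost: SGD 200055.16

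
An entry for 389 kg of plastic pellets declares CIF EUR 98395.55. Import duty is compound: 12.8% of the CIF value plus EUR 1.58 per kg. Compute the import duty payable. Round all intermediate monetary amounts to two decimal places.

Import duty: EUR 13209.25

Ad valorem component: 98395.55 × 12.8% = 12594.63
Specific component: 389 × 1.58 = 614.62
Import duty = 12594.63 + 614.62 = 13209.25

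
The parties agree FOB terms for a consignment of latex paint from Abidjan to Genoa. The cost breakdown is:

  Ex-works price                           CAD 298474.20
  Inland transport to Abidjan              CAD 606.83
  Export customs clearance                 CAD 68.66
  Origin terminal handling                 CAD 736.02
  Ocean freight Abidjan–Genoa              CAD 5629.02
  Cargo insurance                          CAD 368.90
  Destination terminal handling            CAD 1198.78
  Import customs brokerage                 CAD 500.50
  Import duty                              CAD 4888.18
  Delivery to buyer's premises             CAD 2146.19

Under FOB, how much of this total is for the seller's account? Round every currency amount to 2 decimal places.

FOB: the seller bears costs until goods are on board at the origin port; the buyer bears freight, insurance and all costs thereafter.
Seller's account: goods 298474.20 + inland to port 606.83 + export clearance 68.66 + origin terminal 736.02 = 299885.71
Buyer's account: freight 5629.02 + insurance 368.90 + destination terminal 1198.78 + brokerage 500.50 + duty 4888.18 + delivery 2146.19 = 14731.57

Seller's account: CAD 299885.71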